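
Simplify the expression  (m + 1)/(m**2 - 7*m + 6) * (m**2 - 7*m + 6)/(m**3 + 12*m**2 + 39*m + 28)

Factor: m**2 - 7*m + 6 = (m - 1)*(m - 6);  m**2 - 7*m + 6 = (m - 6)*(m - 1);  m**3 + 12*m**2 + 39*m + 28 = (m + 4)*(m + 7)*(m + 1)
Cancel the common factors (m - 1), (m - 6), (m + 1).

1/(m**2 + 11*m + 28)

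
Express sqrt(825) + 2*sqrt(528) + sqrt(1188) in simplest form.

19*sqrt(33)

sqrt(825) = 5*sqrt(33); 2*sqrt(528) = 8*sqrt(33); sqrt(1188) = 6*sqrt(33)
Combine: (5 + 8 + 6)·sqrt(33) = 19*sqrt(33)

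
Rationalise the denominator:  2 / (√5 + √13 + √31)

(-4*√2015 - 26*√31 + 46*√13 + 78*√5)/91

Group as (√5 + √31) + √13; multiply by (√5 + √31) - √13, then rationalise the remaining surd.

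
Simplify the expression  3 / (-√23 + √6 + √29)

Group as (√6 + √29) - √23; multiply by (√6 + √29) + √23, then rationalise the remaining surd.

(-6*√23 + 23*√6 + √4002)/92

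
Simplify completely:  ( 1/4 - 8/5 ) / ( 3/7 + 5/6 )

Numerator: 1/4 - 8/5 = -27/20
Denominator: 3/7 + 5/6 = 53/42
Divide: (-27/20) · (42/53) = -567/530

-567/530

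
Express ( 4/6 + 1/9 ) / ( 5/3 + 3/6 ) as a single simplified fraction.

14/39

Numerator: 4/6 + 1/9 = 7/9
Denominator: 5/3 + 3/6 = 13/6
Divide: (7/9) · (6/13) = 14/39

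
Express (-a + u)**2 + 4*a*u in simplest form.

(a + u)**2

After expansion: a**2 + 2*a*u + u**2 — a perfect-square trinomial.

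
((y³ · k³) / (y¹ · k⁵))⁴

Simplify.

Inside the bracket: y² · (k^-2)
Raise to the power 4: y⁸ · (k^-8)

y⁸/k⁸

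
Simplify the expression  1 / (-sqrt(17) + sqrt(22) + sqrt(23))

(-14*sqrt(17) + 8*sqrt(23) + 9*sqrt(22) + sqrt(8602))/620

Group as (sqrt(22) + sqrt(23)) - sqrt(17); multiply by (sqrt(22) + sqrt(23)) + sqrt(17), then rationalise the remaining surd.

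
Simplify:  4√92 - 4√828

-16*√23

4√92 = 8*√23; 4√828 = 24*√23
Combine: (8 - 24)·√23 = -16*√23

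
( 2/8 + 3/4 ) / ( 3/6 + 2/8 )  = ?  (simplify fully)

4/3

Numerator: 2/8 + 3/4 = 1
Denominator: 3/6 + 2/8 = 3/4
Divide: (1) · (4/3) = 4/3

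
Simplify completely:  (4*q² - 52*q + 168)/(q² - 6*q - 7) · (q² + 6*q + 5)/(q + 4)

(4*q² - 4*q - 120)/(q + 4)

Factor: 4*q² - 52*q + 168 = 4·(q - 7)·(q - 6);  q² - 6*q - 7 = (q - 7)·(q + 1);  q² + 6*q + 5 = (q + 1)·(q + 5)
Cancel the common factors (q - 7), (q + 1).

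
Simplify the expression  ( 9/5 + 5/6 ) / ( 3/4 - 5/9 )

Numerator: 9/5 + 5/6 = 79/30
Denominator: 3/4 - 5/9 = 7/36
Divide: (79/30) · (36/7) = 474/35

474/35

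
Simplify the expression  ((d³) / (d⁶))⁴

d^(-12)

Inside the bracket: (d^-3)
Raise to the power 4: (d^-12)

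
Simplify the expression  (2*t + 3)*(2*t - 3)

4*t**2 - 9

Product of conjugates: (P+Q)(P-Q) = P**2 - Q**2.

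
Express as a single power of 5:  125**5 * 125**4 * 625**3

5**39

125**5 = 5**15; 125**4 = 5**12; 625**3 = 5**12
Combine exponents: 5**39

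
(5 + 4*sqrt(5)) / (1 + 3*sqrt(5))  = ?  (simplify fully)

Multiply numerator and denominator by -3*sqrt(5) + 1.
Denominator becomes -44; numerator becomes -55 - 11*sqrt(5).

(sqrt(5) + 5)/4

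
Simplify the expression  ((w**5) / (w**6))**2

Inside the bracket: (w**-1)
Raise to the power 2: (w**-2)

w**(-2)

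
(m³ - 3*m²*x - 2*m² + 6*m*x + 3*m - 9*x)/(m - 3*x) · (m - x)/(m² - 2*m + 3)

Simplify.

m - x

Factor: m³ - 3*m²*x - 2*m² + 6*m*x + 3*m - 9*x = (m² - 2*m + 3)·(m - 3*x)
Cancel the common factors (m² - 2*m + 3), (m - 3*x).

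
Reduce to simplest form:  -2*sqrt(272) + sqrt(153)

-5*sqrt(17)

2*sqrt(272) = 8*sqrt(17); sqrt(153) = 3*sqrt(17)
Combine: (-8 + 3)·sqrt(17) = -5*sqrt(17)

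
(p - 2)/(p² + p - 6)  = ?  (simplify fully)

1/(p + 3)

Factor: p² + p - 6 = (p - 2)·(p + 3)
Cancel the common factor (p - 2).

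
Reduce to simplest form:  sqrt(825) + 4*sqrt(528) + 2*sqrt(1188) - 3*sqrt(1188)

15*sqrt(33)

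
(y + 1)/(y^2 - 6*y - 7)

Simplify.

1/(y - 7)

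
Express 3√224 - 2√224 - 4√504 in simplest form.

-20*√14

3√224 = 12*√14; 2√224 = 8*√14; 4√504 = 24*√14
Combine: (12 - 8 - 24)·√14 = -20*√14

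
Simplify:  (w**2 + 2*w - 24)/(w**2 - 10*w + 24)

(w + 6)/(w - 6)

Factor: w**2 + 2*w - 24 = (w - 4)*(w + 6);  w**2 - 10*w + 24 = (w - 4)*(w - 6)
Cancel the common factor (w - 4).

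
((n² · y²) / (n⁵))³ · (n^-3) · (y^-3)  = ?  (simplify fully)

y³/n^12

Inside the bracket: (n^-3) · y²
Raise to the power 3: (n^-9) · y⁶
Multiply by (n^-3) · (y^-3): add exponents.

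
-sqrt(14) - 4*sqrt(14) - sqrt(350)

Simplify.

-10*sqrt(14)

sqrt(14) = sqrt(14); 4*sqrt(14) = 4*sqrt(14); sqrt(350) = 5*sqrt(14)
Combine: (-1 - 4 - 5)·sqrt(14) = -10*sqrt(14)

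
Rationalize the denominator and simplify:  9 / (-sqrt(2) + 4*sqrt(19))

(9*sqrt(2) + 36*sqrt(19))/302

Multiply numerator and denominator by sqrt(2) + 4*sqrt(19).
Denominator becomes 302; numerator becomes 9*sqrt(2) + 36*sqrt(19).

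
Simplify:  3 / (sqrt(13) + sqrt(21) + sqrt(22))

(-sqrt(6006) + 6*sqrt(22) + 7*sqrt(21) + 15*sqrt(13))/158

Group as (sqrt(21) + sqrt(22)) + sqrt(13); multiply by (sqrt(21) + sqrt(22)) - sqrt(13), then rationalise the remaining surd.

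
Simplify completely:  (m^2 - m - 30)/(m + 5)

m - 6

Factor: m^2 - m - 30 = (m - 6)*(m + 5)
Cancel the common factor (m + 5).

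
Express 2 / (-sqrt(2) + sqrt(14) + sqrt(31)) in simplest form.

Group as (sqrt(14) + sqrt(31)) - sqrt(2); multiply by (sqrt(14) + sqrt(31)) + sqrt(2), then rationalise the remaining surd.

(-38*sqrt(14) - 8*sqrt(217) + 86*sqrt(2) + 30*sqrt(31))/113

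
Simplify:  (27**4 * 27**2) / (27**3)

27**4 = 3**12; 27**2 = 3**6; 27**3 = 3**9
Combine exponents: 3**9

3**9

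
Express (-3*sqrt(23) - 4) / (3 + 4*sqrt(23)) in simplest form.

Multiply numerator and denominator by -4*sqrt(23) + 3.
Denominator becomes -359; numerator becomes 7*sqrt(23) + 264.

(-264 - 7*sqrt(23))/359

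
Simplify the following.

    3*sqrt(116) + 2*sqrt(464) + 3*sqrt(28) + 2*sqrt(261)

3*sqrt(116) = 6*sqrt(29); 2*sqrt(464) = 8*sqrt(29); 3*sqrt(28) = 6*sqrt(7); 2*sqrt(261) = 6*sqrt(29)

6*sqrt(7) + 20*sqrt(29)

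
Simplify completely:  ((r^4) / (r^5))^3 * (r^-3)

r^(-6)

Inside the bracket: (r^-1)
Raise to the power 3: (r^-3)
Multiply by (r^-3): add exponents.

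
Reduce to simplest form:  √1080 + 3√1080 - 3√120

18*√30

√1080 = 6*√30; 3√1080 = 18*√30; 3√120 = 6*√30
Combine: (6 + 18 - 6)·√30 = 18*√30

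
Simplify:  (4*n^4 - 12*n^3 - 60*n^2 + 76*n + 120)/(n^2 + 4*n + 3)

4*n^2 - 28*n + 40

Factor: 4*n^4 - 12*n^3 - 60*n^2 + 76*n + 120 = 4*(n - 5)*(n + 3)*(n + 1)*(n - 2);  n^2 + 4*n + 3 = (n + 3)*(n + 1)
Cancel the common factors (n + 3), (n + 1).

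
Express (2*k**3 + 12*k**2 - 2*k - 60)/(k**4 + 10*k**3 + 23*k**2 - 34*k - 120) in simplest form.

Factor: 2*k**3 + 12*k**2 - 2*k - 60 = 2*(k - 2)*(k + 3)*(k + 5);  k**4 + 10*k**3 + 23*k**2 - 34*k - 120 = (k + 5)*(k + 3)*(k + 4)*(k - 2)
Cancel the common factors (k - 2), (k + 3), (k + 5).

2/(k + 4)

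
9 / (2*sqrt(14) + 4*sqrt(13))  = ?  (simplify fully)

(-9*sqrt(14) + 18*sqrt(13))/76

Multiply numerator and denominator by -4*sqrt(13) + 2*sqrt(14).
Denominator becomes -152; numerator becomes -36*sqrt(13) + 18*sqrt(14).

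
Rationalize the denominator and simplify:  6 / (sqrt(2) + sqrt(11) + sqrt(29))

(-10*sqrt(11) - 19*sqrt(2) + sqrt(638) + 8*sqrt(29))/14

Group as (sqrt(2) + sqrt(29)) + sqrt(11); multiply by (sqrt(2) + sqrt(29)) - sqrt(11), then rationalise the remaining surd.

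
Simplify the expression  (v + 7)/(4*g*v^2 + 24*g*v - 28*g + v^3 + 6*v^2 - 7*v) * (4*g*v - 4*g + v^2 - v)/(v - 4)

Factor: 4*g*v^2 + 24*g*v - 28*g + v^3 + 6*v^2 - 7*v = (v - 1)*(4*g + v)*(v + 7);  4*g*v - 4*g + v^2 - v = (v - 1)*(4*g + v)
Cancel the common factors (v - 1), (v + 7), (4*g + v).

1/(v - 4)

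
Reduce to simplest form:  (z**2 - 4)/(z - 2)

Factor: z**2 - 4 = (z + 2)*(z - 2)
Cancel the common factor (z - 2).

z + 2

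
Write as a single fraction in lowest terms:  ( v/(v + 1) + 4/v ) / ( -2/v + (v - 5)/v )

Numerator: v/(v + 1) + 4/v = (v² + 4*v + 4)/(v² + v)
Denominator: -2/v + (v - 5)/v = (v - 7)/v
Divide: ((v² + 4*v + 4)/(v² + v)) · (v/(v - 7)) = (v² + 4*v + 4)/(v² - 6*v - 7)

(v² + 4*v + 4)/(v² - 6*v - 7)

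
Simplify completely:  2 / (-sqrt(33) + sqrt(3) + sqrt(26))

Group as (sqrt(3) + sqrt(26)) - sqrt(33); multiply by (sqrt(3) + sqrt(26)) + sqrt(33), then rationalise the remaining surd.

(2*sqrt(33) + 5*sqrt(26) + 28*sqrt(3) + 3*sqrt(286))/74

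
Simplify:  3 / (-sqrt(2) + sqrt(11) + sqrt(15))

(-12*sqrt(2) - sqrt(15) + 3*sqrt(11) + sqrt(330))/14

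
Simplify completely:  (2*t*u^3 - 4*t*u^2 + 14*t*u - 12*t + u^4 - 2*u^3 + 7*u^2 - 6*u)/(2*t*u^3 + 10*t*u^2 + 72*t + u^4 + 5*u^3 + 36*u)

(u - 1)/(u + 6)

Factor: 2*t*u^3 - 4*t*u^2 + 14*t*u - 12*t + u^4 - 2*u^3 + 7*u^2 - 6*u = (2*t + u)*(u^2 - u + 6)*(u - 1);  2*t*u^3 + 10*t*u^2 + 72*t + u^4 + 5*u^3 + 36*u = (u^2 - u + 6)*(2*t + u)*(u + 6)
Cancel the common factors (u^2 - u + 6), (2*t + u).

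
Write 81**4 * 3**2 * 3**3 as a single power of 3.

81**4 = 3**16; 3**2 = 3**2; 3**3 = 3**3
Combine exponents: 3**21

3**21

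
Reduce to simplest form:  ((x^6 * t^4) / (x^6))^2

Inside the bracket: t^4
Raise to the power 2: t^8

t^8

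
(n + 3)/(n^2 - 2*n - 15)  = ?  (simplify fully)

Factor: n^2 - 2*n - 15 = (n - 5)*(n + 3)
Cancel the common factor (n + 3).

1/(n - 5)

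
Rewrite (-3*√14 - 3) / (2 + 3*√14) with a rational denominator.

(-120 - 3*√14)/122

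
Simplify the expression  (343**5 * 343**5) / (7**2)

343**5 = 7**15; 343**5 = 7**15; 7**2 = 7**2
Combine exponents: 7**28

7**28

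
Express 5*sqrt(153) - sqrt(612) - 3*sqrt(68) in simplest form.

3*sqrt(17)

5*sqrt(153) = 15*sqrt(17); sqrt(612) = 6*sqrt(17); 3*sqrt(68) = 6*sqrt(17)
Combine: (15 - 6 - 6)·sqrt(17) = 3*sqrt(17)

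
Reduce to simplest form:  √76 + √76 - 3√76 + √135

-2*√19 + 3*√15

√76 = 2*√19; √76 = 2*√19; 3√76 = 6*√19; √135 = 3*√15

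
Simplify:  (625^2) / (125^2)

625^2 = 5^8; 125^2 = 5^6
Combine exponents: 5^2

5^2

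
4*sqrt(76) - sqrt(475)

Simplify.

4*sqrt(76) = 8*sqrt(19); sqrt(475) = 5*sqrt(19)
Combine: (8 - 5)·sqrt(19) = 3*sqrt(19)

3*sqrt(19)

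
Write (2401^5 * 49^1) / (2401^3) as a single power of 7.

7^10

2401^5 = 7^20; 49^1 = 7^2; 2401^3 = 7^12
Combine exponents: 7^10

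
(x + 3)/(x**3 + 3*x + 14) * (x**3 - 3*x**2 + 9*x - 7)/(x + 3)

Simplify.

Factor: x**3 + 3*x + 14 = (x**2 - 2*x + 7)*(x + 2);  x**3 - 3*x**2 + 9*x - 7 = (x**2 - 2*x + 7)*(x - 1)
Cancel the common factors (x**2 - 2*x + 7), (x + 3).

(x - 1)/(x + 2)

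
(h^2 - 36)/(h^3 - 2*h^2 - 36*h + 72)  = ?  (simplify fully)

Factor: h^2 - 36 = (h - 6)*(h + 6);  h^3 - 2*h^2 - 36*h + 72 = (h + 6)*(h - 2)*(h - 6)
Cancel the common factors (h + 6), (h - 6).

1/(h - 2)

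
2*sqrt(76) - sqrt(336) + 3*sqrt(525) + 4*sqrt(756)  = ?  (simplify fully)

2*sqrt(76) = 4*sqrt(19); sqrt(336) = 4*sqrt(21); 3*sqrt(525) = 15*sqrt(21); 4*sqrt(756) = 24*sqrt(21)

4*sqrt(19) + 35*sqrt(21)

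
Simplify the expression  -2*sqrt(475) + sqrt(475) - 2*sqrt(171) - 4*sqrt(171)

2*sqrt(475) = 10*sqrt(19); sqrt(475) = 5*sqrt(19); 2*sqrt(171) = 6*sqrt(19); 4*sqrt(171) = 12*sqrt(19)
Combine: (-10 + 5 - 6 - 12)·sqrt(19) = -23*sqrt(19)

-23*sqrt(19)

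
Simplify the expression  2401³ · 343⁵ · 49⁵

2401³ = 7^12; 343⁵ = 7^15; 49⁵ = 7^10
Combine exponents: 7^37

7^37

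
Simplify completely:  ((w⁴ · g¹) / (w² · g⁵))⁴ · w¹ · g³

w⁹/g^13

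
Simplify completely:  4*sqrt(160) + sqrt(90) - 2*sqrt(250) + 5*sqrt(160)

29*sqrt(10)

4*sqrt(160) = 16*sqrt(10); sqrt(90) = 3*sqrt(10); 2*sqrt(250) = 10*sqrt(10); 5*sqrt(160) = 20*sqrt(10)
Combine: (16 + 3 - 10 + 20)·sqrt(10) = 29*sqrt(10)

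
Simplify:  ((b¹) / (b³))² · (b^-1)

b^(-5)

Inside the bracket: (b^-2)
Raise to the power 2: (b^-4)
Multiply by (b^-1): add exponents.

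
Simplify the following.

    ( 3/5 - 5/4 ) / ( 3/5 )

-13/12

Numerator: 3/5 - 5/4 = -13/20
Denominator: 3/5 = 3/5
Divide: (-13/20) · (5/3) = -13/12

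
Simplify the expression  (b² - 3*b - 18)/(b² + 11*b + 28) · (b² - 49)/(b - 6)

Factor: b² - 3*b - 18 = (b - 6)·(b + 3);  b² + 11*b + 28 = (b + 4)·(b + 7);  b² - 49 = (b + 7)·(b - 7)
Cancel the common factors (b + 7), (b - 6).

(b² - 4*b - 21)/(b + 4)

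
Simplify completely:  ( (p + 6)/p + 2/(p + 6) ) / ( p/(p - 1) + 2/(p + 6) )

Numerator: (p + 6)/p + 2/(p + 6) = (p² + 14*p + 36)/(p² + 6*p)
Denominator: p/(p - 1) + 2/(p + 6) = (p² + 8*p - 2)/(p² + 5*p - 6)
Divide: ((p² + 14*p + 36)/(p² + 6*p)) · ((p² + 5*p - 6)/(p² + 8*p - 2)) = (p³ + 13*p² + 22*p - 36)/(p³ + 8*p² - 2*p)

(p³ + 13*p² + 22*p - 36)/(p³ + 8*p² - 2*p)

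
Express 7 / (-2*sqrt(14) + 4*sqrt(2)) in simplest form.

Multiply numerator and denominator by 4*sqrt(2) + 2*sqrt(14).
Denominator becomes -24; numerator becomes 28*sqrt(2) + 14*sqrt(14).

(-7*sqrt(14) - 14*sqrt(2))/12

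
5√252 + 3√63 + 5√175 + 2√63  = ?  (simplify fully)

5√252 = 30*√7; 3√63 = 9*√7; 5√175 = 25*√7; 2√63 = 6*√7
Combine: (30 + 9 + 25 + 6)·√7 = 70*√7

70*√7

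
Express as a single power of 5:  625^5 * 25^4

5^28

625^5 = 5^20; 25^4 = 5^8
Combine exponents: 5^28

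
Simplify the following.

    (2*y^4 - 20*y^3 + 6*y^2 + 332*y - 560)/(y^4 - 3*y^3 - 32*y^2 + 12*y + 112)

Factor: 2*y^4 - 20*y^3 + 6*y^2 + 332*y - 560 = 2*(y + 4)*(y - 2)*(y - 7)*(y - 5);  y^4 - 3*y^3 - 32*y^2 + 12*y + 112 = (y - 7)*(y + 2)*(y - 2)*(y + 4)
Cancel the common factors (y - 7), (y - 2), (y + 4).

(2*y - 10)/(y + 2)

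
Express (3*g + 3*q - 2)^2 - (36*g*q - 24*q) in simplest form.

(-3*g + 3*q + 2)^2

Expanding gives 9*g^2 - 18*g*q - 12*g + 9*q^2 + 12*q + 4, a perfect square.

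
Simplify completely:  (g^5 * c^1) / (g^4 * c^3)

g/c^2

Quotient: g^1 * (c^-2)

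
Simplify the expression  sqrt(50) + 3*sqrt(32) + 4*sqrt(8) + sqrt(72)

31*sqrt(2)

sqrt(50) = 5*sqrt(2); 3*sqrt(32) = 12*sqrt(2); 4*sqrt(8) = 8*sqrt(2); sqrt(72) = 6*sqrt(2)
Combine: (5 + 12 + 8 + 6)·sqrt(2) = 31*sqrt(2)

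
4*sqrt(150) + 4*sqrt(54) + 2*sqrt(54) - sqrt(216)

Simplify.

32*sqrt(6)

4*sqrt(150) = 20*sqrt(6); 4*sqrt(54) = 12*sqrt(6); 2*sqrt(54) = 6*sqrt(6); sqrt(216) = 6*sqrt(6)
Combine: (20 + 12 + 6 - 6)·sqrt(6) = 32*sqrt(6)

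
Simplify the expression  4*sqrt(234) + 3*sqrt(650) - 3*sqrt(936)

9*sqrt(26)

4*sqrt(234) = 12*sqrt(26); 3*sqrt(650) = 15*sqrt(26); 3*sqrt(936) = 18*sqrt(26)
Combine: (12 + 15 - 18)·sqrt(26) = 9*sqrt(26)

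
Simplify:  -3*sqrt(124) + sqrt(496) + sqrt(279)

3*sqrt(124) = 6*sqrt(31); sqrt(496) = 4*sqrt(31); sqrt(279) = 3*sqrt(31)
Combine: (-6 + 4 + 3)·sqrt(31) = sqrt(31)

sqrt(31)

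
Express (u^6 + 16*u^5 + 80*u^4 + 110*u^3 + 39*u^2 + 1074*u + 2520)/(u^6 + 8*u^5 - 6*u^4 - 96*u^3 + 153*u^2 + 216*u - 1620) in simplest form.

Factor: u^6 + 16*u^5 + 80*u^4 + 110*u^3 + 39*u^2 + 1074*u + 2520 = (u + 7)*(u + 4)*(u + 5)*(u^2 - 3*u + 6)*(u + 3);  u^6 + 8*u^5 - 6*u^4 - 96*u^3 + 153*u^2 + 216*u - 1620 = (u + 3)*(u^2 - 3*u + 6)*(u + 6)*(u - 3)*(u + 5)
Cancel the common factors (u^2 - 3*u + 6), (u + 5), (u + 3).

(u^2 + 11*u + 28)/(u^2 + 3*u - 18)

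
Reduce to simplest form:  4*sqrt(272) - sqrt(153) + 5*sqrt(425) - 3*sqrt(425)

4*sqrt(272) = 16*sqrt(17); sqrt(153) = 3*sqrt(17); 5*sqrt(425) = 25*sqrt(17); 3*sqrt(425) = 15*sqrt(17)
Combine: (16 - 3 + 25 - 15)·sqrt(17) = 23*sqrt(17)

23*sqrt(17)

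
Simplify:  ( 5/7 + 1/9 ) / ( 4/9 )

13/7

Numerator: 5/7 + 1/9 = 52/63
Denominator: 4/9 = 4/9
Divide: (52/63) · (9/4) = 13/7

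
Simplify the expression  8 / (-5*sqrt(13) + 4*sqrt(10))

Multiply numerator and denominator by 4*sqrt(10) + 5*sqrt(13).
Denominator becomes -165; numerator becomes 32*sqrt(10) + 40*sqrt(13).

(-40*sqrt(13) - 32*sqrt(10))/165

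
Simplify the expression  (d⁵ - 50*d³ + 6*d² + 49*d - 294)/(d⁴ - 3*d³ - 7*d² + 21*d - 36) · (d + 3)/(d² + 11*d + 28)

Factor: d⁵ - 50*d³ + 6*d² + 49*d - 294 = (d - 7)·(d² - 2*d + 3)·(d + 7)·(d + 2);  d⁴ - 3*d³ - 7*d² + 21*d - 36 = (d - 4)·(d + 3)·(d² - 2*d + 3);  d² + 11*d + 28 = (d + 4)·(d + 7)
Cancel the common factors (d² - 2*d + 3), (d + 3), (d + 7).

(d² - 5*d - 14)/(d² - 16)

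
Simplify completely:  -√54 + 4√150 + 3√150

32*√6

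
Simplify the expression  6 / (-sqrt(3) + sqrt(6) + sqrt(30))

Group as (sqrt(6) + sqrt(30)) - sqrt(3); multiply by (sqrt(6) + sqrt(30)) + sqrt(3), then rationalise the remaining surd.

(-18*sqrt(6) - 8*sqrt(15) + 22*sqrt(3) + 14*sqrt(30))/41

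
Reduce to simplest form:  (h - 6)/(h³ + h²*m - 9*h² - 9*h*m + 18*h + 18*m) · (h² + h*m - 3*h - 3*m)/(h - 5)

Factor: h³ + h²*m - 9*h² - 9*h*m + 18*h + 18*m = (h - 3)·(h - 6)·(h + m);  h² + h*m - 3*h - 3*m = (h + m)·(h - 3)
Cancel the common factors (h + m), (h - 3), (h - 6).

1/(h - 5)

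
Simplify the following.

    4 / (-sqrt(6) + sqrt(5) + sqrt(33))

(-34*sqrt(5) - 6*sqrt(110) + 32*sqrt(6) + 22*sqrt(33))/91

Group as (sqrt(5) + sqrt(33)) - sqrt(6); multiply by (sqrt(5) + sqrt(33)) + sqrt(6), then rationalise the remaining surd.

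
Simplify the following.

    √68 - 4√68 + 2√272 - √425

√68 = 2*√17; 4√68 = 8*√17; 2√272 = 8*√17; √425 = 5*√17
Combine: (2 - 8 + 8 - 5)·√17 = -3*√17

-3*√17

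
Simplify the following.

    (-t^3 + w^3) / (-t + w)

t^2 + t*w + w^2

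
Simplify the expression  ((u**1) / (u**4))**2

Inside the bracket: (u**-3)
Raise to the power 2: (u**-6)

u**(-6)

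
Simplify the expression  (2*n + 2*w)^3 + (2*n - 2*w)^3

Write as f((2*n),(2*w)) + f((2*n),-(2*w)) and expand.

16*n*(n^2 + 3*w^2)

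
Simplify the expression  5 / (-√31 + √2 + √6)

(-115*√31 - 135*√6 - 175*√2 - 20*√93)/481

Group as (√2 + √6) - √31; multiply by (√2 + √6) + √31, then rationalise the remaining surd.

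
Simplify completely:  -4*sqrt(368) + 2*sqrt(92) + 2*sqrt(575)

4*sqrt(368) = 16*sqrt(23); 2*sqrt(92) = 4*sqrt(23); 2*sqrt(575) = 10*sqrt(23)
Combine: (-16 + 4 + 10)·sqrt(23) = -2*sqrt(23)

-2*sqrt(23)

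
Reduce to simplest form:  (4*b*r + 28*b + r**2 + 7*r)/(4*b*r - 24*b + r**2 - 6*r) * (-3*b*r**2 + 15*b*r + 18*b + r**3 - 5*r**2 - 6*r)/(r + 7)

-3*b*r - 3*b + r**2 + r

Factor: 4*b*r + 28*b + r**2 + 7*r = (4*b + r)*(r + 7);  4*b*r - 24*b + r**2 - 6*r = (4*b + r)*(r - 6);  -3*b*r**2 + 15*b*r + 18*b + r**3 - 5*r**2 - 6*r = (-3*b + r)*(r + 1)*(r - 6)
Cancel the common factors (r + 7), (r - 6), (4*b + r).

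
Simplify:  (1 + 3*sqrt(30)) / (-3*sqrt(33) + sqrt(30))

(-27*sqrt(110) - 90 - 3*sqrt(33) - sqrt(30))/267

Multiply numerator and denominator by sqrt(30) + 3*sqrt(33).
Denominator becomes -267; numerator becomes sqrt(30) + 3*sqrt(33) + 90 + 27*sqrt(110).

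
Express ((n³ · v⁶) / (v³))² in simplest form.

n⁶*v⁶

Inside the bracket: n³ · v³
Raise to the power 2: n⁶ · v⁶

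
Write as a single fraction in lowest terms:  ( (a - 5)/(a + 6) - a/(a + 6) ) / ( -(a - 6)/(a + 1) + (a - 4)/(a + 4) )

(5*a² + 25*a + 20)/(a² - 14*a - 120)

Numerator: (a - 5)/(a + 6) - a/(a + 6) = -5/(a + 6)
Denominator: -(a - 6)/(a + 1) + (a - 4)/(a + 4) = (-a + 20)/(a² + 5*a + 4)
Divide: (-5/(a + 6)) · ((a² + 5*a + 4)/(-a + 20)) = (5*a² + 25*a + 20)/(a² - 14*a - 120)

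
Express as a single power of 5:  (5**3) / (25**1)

5**1

5**3 = 5**3; 25**1 = 5**2
Combine exponents: 5**1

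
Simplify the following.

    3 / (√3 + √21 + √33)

(-2*√231 - 3*√33 + 5*√21 + 17*√3)/19

Group as (√3 + √33) + √21; multiply by (√3 + √33) - √21, then rationalise the remaining surd.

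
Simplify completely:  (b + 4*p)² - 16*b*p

(b - 4*p)²

Expanding gives b² - 8*b*p + 16*p², a perfect square.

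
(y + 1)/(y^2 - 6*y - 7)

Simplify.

Factor: y^2 - 6*y - 7 = (y - 7)*(y + 1)
Cancel the common factor (y + 1).

1/(y - 7)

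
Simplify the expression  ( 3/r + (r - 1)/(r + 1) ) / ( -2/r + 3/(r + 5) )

(r³ + 7*r² + 13*r + 15)/(r² - 9*r - 10)

Numerator: 3/r + (r - 1)/(r + 1) = (r² + 2*r + 3)/(r² + r)
Denominator: -2/r + 3/(r + 5) = (r - 10)/(r² + 5*r)
Divide: ((r² + 2*r + 3)/(r² + r)) · ((r² + 5*r)/(r - 10)) = (r³ + 7*r² + 13*r + 15)/(r² - 9*r - 10)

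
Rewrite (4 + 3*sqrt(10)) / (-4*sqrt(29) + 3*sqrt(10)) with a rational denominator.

(-6*sqrt(290) - 45 - 8*sqrt(29) - 6*sqrt(10))/187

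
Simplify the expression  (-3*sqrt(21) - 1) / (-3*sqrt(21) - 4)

Multiply numerator and denominator by -4 + 3*sqrt(21).
Denominator becomes -173; numerator becomes -185 + 9*sqrt(21).

(-9*sqrt(21) + 185)/173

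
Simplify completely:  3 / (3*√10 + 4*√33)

Multiply numerator and denominator by -4*√33 + 3*√10.
Denominator becomes -438; numerator becomes -12*√33 + 9*√10.

(-3*√10 + 4*√33)/146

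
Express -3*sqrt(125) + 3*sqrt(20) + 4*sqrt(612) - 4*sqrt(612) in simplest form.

3*sqrt(125) = 15*sqrt(5); 3*sqrt(20) = 6*sqrt(5); 4*sqrt(612) = 24*sqrt(17); 4*sqrt(612) = 24*sqrt(17)

-9*sqrt(5)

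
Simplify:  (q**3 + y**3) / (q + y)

q**2 - q*y + y**2

Factor as (a+b)(a**2-ab+b**2) with a=y, b=q.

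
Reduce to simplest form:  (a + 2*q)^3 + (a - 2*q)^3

Binomially expand both and collect terms in a, (2*q).

2*a*(a^2 + 12*q^2)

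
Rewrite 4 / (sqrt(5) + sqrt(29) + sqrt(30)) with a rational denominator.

(-10*sqrt(174) + 4*sqrt(30) + 6*sqrt(29) + 54*sqrt(5))/141

Group as (sqrt(5) + sqrt(30)) + sqrt(29); multiply by (sqrt(5) + sqrt(30)) - sqrt(29), then rationalise the remaining surd.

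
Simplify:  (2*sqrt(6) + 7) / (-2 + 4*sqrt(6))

(31 + 16*sqrt(6))/46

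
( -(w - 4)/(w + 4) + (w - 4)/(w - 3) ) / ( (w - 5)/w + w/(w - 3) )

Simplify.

Numerator: -(w - 4)/(w + 4) + (w - 4)/(w - 3) = (7*w - 28)/(w**2 + w - 12)
Denominator: (w - 5)/w + w/(w - 3) = (2*w**2 - 8*w + 15)/(w**2 - 3*w)
Divide: ((7*w - 28)/(w**2 + w - 12)) · ((w**2 - 3*w)/(2*w**2 - 8*w + 15)) = (7*w**2 - 28*w)/(2*w**3 - 17*w + 60)

(7*w**2 - 28*w)/(2*w**3 - 17*w + 60)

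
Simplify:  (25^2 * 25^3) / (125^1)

25^2 = 5^4; 25^3 = 5^6; 125^1 = 5^3
Combine exponents: 5^7

5^7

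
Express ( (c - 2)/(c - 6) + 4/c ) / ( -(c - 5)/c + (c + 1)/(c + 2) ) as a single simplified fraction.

Numerator: (c - 2)/(c - 6) + 4/c = (c^2 + 2*c - 24)/(c^2 - 6*c)
Denominator: -(c - 5)/c + (c + 1)/(c + 2) = (4*c + 10)/(c^2 + 2*c)
Divide: ((c^2 + 2*c - 24)/(c^2 - 6*c)) · ((c^2 + 2*c)/(4*c + 10)) = (c^3 + 4*c^2 - 20*c - 48)/(4*c^2 - 14*c - 60)

(c^3 + 4*c^2 - 20*c - 48)/(4*c^2 - 14*c - 60)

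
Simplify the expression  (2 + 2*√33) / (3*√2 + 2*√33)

Multiply numerator and denominator by -3*√2 + 2*√33.
Denominator becomes 114; numerator becomes -6*√66 - 6*√2 + 4*√33 + 132.

(-3*√66 - 3*√2 + 2*√33 + 66)/57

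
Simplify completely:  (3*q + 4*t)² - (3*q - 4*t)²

48*q*t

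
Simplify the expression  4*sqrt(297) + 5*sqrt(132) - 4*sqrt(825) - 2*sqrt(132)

-2*sqrt(33)

4*sqrt(297) = 12*sqrt(33); 5*sqrt(132) = 10*sqrt(33); 4*sqrt(825) = 20*sqrt(33); 2*sqrt(132) = 4*sqrt(33)
Combine: (12 + 10 - 20 - 4)·sqrt(33) = -2*sqrt(33)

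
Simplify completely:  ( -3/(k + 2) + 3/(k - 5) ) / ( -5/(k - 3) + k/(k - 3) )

Numerator: -3/(k + 2) + 3/(k - 5) = 21/(k**2 - 3*k - 10)
Denominator: -5/(k - 3) + k/(k - 3) = (k - 5)/(k - 3)
Divide: (21/(k**2 - 3*k - 10)) · ((k - 3)/(k - 5)) = (21*k - 63)/(k**3 - 8*k**2 + 5*k + 50)

(21*k - 63)/(k**3 - 8*k**2 + 5*k + 50)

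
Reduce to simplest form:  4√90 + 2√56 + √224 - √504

4√90 = 12*√10; 2√56 = 4*√14; √224 = 4*√14; √504 = 6*√14

2*√14 + 12*√10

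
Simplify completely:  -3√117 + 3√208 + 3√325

3√117 = 9*√13; 3√208 = 12*√13; 3√325 = 15*√13
Combine: (-9 + 12 + 15)·√13 = 18*√13

18*√13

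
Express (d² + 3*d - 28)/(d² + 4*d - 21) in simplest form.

(d - 4)/(d - 3)

Factor: d² + 3*d - 28 = (d - 4)·(d + 7);  d² + 4*d - 21 = (d - 3)·(d + 7)
Cancel the common factor (d + 7).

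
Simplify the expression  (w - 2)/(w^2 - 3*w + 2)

1/(w - 1)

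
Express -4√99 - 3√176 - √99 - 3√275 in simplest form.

-42*√11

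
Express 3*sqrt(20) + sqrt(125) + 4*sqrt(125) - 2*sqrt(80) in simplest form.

23*sqrt(5)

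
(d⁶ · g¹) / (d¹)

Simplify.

d⁵*g

Quotient: d⁵ · g¹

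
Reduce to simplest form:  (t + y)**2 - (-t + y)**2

4*t*y

Binomially expand both and collect terms in y, t.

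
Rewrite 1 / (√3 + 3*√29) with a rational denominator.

(-√3 + 3*√29)/258

Multiply numerator and denominator by -√3 + 3*√29.
Denominator becomes 258; numerator becomes -√3 + 3*√29.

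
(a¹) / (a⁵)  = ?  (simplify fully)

a^(-4)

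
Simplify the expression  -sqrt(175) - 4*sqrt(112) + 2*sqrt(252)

-9*sqrt(7)

sqrt(175) = 5*sqrt(7); 4*sqrt(112) = 16*sqrt(7); 2*sqrt(252) = 12*sqrt(7)
Combine: (-5 - 16 + 12)·sqrt(7) = -9*sqrt(7)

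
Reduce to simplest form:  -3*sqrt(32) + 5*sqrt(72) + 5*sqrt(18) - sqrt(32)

3*sqrt(32) = 12*sqrt(2); 5*sqrt(72) = 30*sqrt(2); 5*sqrt(18) = 15*sqrt(2); sqrt(32) = 4*sqrt(2)
Combine: (-12 + 30 + 15 - 4)·sqrt(2) = 29*sqrt(2)

29*sqrt(2)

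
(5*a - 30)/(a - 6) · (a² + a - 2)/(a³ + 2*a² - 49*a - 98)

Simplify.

(5*a - 5)/(a² - 49)

Factor: 5*a - 30 = 5·(a - 6);  a² + a - 2 = (a + 2)·(a - 1);  a³ + 2*a² - 49*a - 98 = (a - 7)·(a + 2)·(a + 7)
Cancel the common factors (a + 2), (a - 6).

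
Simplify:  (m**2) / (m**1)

Quotient: m**1

m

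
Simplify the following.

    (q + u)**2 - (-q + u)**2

4*q*u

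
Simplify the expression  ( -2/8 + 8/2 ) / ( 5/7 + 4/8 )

105/34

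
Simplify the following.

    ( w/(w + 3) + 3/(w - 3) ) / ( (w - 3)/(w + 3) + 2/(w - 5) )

Numerator: w/(w + 3) + 3/(w - 3) = (w² + 9)/(w² - 9)
Denominator: (w - 3)/(w + 3) + 2/(w - 5) = (w² - 6*w + 21)/(w² - 2*w - 15)
Divide: ((w² + 9)/(w² - 9)) · ((w² - 2*w - 15)/(w² - 6*w + 21)) = (w³ - 5*w² + 9*w - 45)/(w³ - 9*w² + 39*w - 63)

(w³ - 5*w² + 9*w - 45)/(w³ - 9*w² + 39*w - 63)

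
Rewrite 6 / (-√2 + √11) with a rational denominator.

(2*√2 + 2*√11)/3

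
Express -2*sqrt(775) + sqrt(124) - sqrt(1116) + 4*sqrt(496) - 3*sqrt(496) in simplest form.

2*sqrt(775) = 10*sqrt(31); sqrt(124) = 2*sqrt(31); sqrt(1116) = 6*sqrt(31); 4*sqrt(496) = 16*sqrt(31); 3*sqrt(496) = 12*sqrt(31)
Combine: (-10 + 2 - 6 + 16 - 12)·sqrt(31) = -10*sqrt(31)

-10*sqrt(31)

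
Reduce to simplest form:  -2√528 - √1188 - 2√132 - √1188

-24*√33

2√528 = 8*√33; √1188 = 6*√33; 2√132 = 4*√33; √1188 = 6*√33
Combine: (-8 - 6 - 4 - 6)·√33 = -24*√33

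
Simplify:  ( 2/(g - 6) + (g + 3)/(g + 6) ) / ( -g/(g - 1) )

(-g^3 + 2*g^2 + 5*g - 6)/(g^3 - 36*g)

Numerator: 2/(g - 6) + (g + 3)/(g + 6) = (g^2 - g - 6)/(g^2 - 36)
Denominator: -g/(g - 1) = -g/(g - 1)
Divide: ((g^2 - g - 6)/(g^2 - 36)) · (-(g - 1)/g) = (-g^3 + 2*g^2 + 5*g - 6)/(g^3 - 36*g)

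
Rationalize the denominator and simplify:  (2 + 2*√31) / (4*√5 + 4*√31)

Multiply numerator and denominator by -4*√5 + 4*√31.
Denominator becomes 416; numerator becomes -8*√155 - 8*√5 + 8*√31 + 248.

(-√155 - √5 + √31 + 31)/52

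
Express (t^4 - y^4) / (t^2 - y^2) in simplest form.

t^2 + y^2

Difference of fourth powers: factor out (t^2 - y^2).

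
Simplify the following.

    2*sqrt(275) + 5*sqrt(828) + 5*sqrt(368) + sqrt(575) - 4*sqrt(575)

10*sqrt(11) + 35*sqrt(23)

2*sqrt(275) = 10*sqrt(11); 5*sqrt(828) = 30*sqrt(23); 5*sqrt(368) = 20*sqrt(23); sqrt(575) = 5*sqrt(23); 4*sqrt(575) = 20*sqrt(23)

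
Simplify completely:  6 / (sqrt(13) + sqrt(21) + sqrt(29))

Group as (sqrt(13) + sqrt(21)) + sqrt(29); multiply by (sqrt(13) + sqrt(21)) - sqrt(29), then rationalise the remaining surd.

(-12*sqrt(7917) + 30*sqrt(29) + 126*sqrt(21) + 222*sqrt(13))/1067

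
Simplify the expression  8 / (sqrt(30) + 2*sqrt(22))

(-4*sqrt(30) + 8*sqrt(22))/29

Multiply numerator and denominator by -2*sqrt(22) + sqrt(30).
Denominator becomes -58; numerator becomes -16*sqrt(22) + 8*sqrt(30).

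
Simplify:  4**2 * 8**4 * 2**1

4**2 = 2**4; 8**4 = 2**12; 2**1 = 2**1
Combine exponents: 2**17

2**17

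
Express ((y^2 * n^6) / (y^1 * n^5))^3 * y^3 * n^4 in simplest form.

n^7*y^6

Inside the bracket: y^1 * n^1
Raise to the power 3: y^3 * n^3
Multiply by y^3 * n^4: add exponents.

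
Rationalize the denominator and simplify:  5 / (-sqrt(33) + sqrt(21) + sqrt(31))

(-95*sqrt(33) + 115*sqrt(31) + 215*sqrt(21) + 30*sqrt(2387))/2243

Group as (sqrt(21) + sqrt(31)) - sqrt(33); multiply by (sqrt(21) + sqrt(31)) + sqrt(33), then rationalise the remaining surd.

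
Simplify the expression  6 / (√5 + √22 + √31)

Group as (√22 + √31) + √5; multiply by (√22 + √31) - √5, then rationalise the remaining surd.

(-3*√3410 - 6*√31 + 21*√22 + 72*√5)/106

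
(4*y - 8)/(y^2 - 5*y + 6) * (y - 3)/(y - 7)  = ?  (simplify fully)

Factor: 4*y - 8 = 4*(y - 2);  y^2 - 5*y + 6 = (y - 3)*(y - 2)
Cancel the common factors (y - 2), (y - 3).

4/(y - 7)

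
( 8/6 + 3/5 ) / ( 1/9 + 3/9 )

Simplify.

Numerator: 8/6 + 3/5 = 29/15
Denominator: 1/9 + 3/9 = 4/9
Divide: (29/15) · (9/4) = 87/20

87/20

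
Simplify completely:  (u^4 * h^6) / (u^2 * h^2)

h^4*u^2

Quotient: u^2 * h^4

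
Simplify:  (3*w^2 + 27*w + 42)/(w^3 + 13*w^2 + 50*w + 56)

3/(w + 4)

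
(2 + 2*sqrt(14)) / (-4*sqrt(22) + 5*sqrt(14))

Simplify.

Multiply numerator and denominator by 5*sqrt(14) + 4*sqrt(22).
Denominator becomes -2; numerator becomes 10*sqrt(14) + 8*sqrt(22) + 140 + 16*sqrt(77).

-8*sqrt(77) - 70 - 4*sqrt(22) - 5*sqrt(14)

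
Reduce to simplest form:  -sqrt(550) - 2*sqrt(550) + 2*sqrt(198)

sqrt(550) = 5*sqrt(22); 2*sqrt(550) = 10*sqrt(22); 2*sqrt(198) = 6*sqrt(22)
Combine: (-5 - 10 + 6)·sqrt(22) = -9*sqrt(22)

-9*sqrt(22)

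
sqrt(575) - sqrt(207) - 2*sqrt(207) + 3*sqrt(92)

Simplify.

sqrt(575) = 5*sqrt(23); sqrt(207) = 3*sqrt(23); 2*sqrt(207) = 6*sqrt(23); 3*sqrt(92) = 6*sqrt(23)
Combine: (5 - 3 - 6 + 6)·sqrt(23) = 2*sqrt(23)

2*sqrt(23)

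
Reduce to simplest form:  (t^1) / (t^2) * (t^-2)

Quotient: (t^-1)
Multiply by (t^-2): add exponents.

t^(-3)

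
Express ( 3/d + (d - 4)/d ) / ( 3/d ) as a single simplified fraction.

d/3 - 1/3

Numerator: 3/d + (d - 4)/d = (d - 1)/d
Denominator: 3/d = 3/d
Divide: ((d - 1)/d) · (d/3) = d/3 - 1/3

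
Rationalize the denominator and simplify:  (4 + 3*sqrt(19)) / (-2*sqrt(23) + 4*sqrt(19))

(4*sqrt(23) + 8*sqrt(19) + 3*sqrt(437) + 114)/106

Multiply numerator and denominator by 2*sqrt(23) + 4*sqrt(19).
Denominator becomes 212; numerator becomes 8*sqrt(23) + 16*sqrt(19) + 6*sqrt(437) + 228.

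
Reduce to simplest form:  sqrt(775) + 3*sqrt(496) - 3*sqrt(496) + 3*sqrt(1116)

23*sqrt(31)

sqrt(775) = 5*sqrt(31); 3*sqrt(496) = 12*sqrt(31); 3*sqrt(496) = 12*sqrt(31); 3*sqrt(1116) = 18*sqrt(31)
Combine: (5 + 12 - 12 + 18)·sqrt(31) = 23*sqrt(31)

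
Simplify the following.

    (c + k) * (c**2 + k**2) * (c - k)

c**4 - k**4

Pair the conjugate factors: (c+k)(c-k) = c**2 - k**2, then repeat with the next factor.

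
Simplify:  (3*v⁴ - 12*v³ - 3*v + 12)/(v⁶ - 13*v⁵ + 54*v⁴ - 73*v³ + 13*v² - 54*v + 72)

3/(v² - 9*v + 18)

Factor: 3*v⁴ - 12*v³ - 3*v + 12 = 3·(v² + v + 1)·(v - 1)·(v - 4);  v⁶ - 13*v⁵ + 54*v⁴ - 73*v³ + 13*v² - 54*v + 72 = (v - 4)·(v² + v + 1)·(v - 6)·(v - 3)·(v - 1)
Cancel the common factors (v² + v + 1), (v - 1), (v - 4).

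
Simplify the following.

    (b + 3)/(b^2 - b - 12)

1/(b - 4)

Factor: b^2 - b - 12 = (b + 3)*(b - 4)
Cancel the common factor (b + 3).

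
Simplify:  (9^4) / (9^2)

3^4

9^4 = 3^8; 9^2 = 3^4
Combine exponents: 3^4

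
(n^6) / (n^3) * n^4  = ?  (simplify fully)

n^7

Quotient: n^3
Multiply by n^4: add exponents.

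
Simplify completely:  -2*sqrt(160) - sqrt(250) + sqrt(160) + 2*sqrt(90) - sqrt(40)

-5*sqrt(10)

2*sqrt(160) = 8*sqrt(10); sqrt(250) = 5*sqrt(10); sqrt(160) = 4*sqrt(10); 2*sqrt(90) = 6*sqrt(10); sqrt(40) = 2*sqrt(10)
Combine: (-8 - 5 + 4 + 6 - 2)·sqrt(10) = -5*sqrt(10)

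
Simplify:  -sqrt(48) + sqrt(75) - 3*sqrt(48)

-11*sqrt(3)

sqrt(48) = 4*sqrt(3); sqrt(75) = 5*sqrt(3); 3*sqrt(48) = 12*sqrt(3)
Combine: (-4 + 5 - 12)·sqrt(3) = -11*sqrt(3)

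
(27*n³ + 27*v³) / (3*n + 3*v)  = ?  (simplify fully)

Factor as (a+b)(a^2-ab+b^2) with a=(3*n), b=(3*v).

9*n² - 9*n*v + 9*v²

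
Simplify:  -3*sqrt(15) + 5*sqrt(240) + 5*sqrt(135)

3*sqrt(15) = 3*sqrt(15); 5*sqrt(240) = 20*sqrt(15); 5*sqrt(135) = 15*sqrt(15)
Combine: (-3 + 20 + 15)·sqrt(15) = 32*sqrt(15)

32*sqrt(15)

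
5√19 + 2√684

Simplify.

5√19 = 5*√19; 2√684 = 12*√19
Combine: (5 + 12)·√19 = 17*√19

17*√19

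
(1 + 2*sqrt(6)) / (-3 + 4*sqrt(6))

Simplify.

(10*sqrt(6) + 51)/87

Multiply numerator and denominator by -4*sqrt(6) - 3.
Denominator becomes -87; numerator becomes -51 - 10*sqrt(6).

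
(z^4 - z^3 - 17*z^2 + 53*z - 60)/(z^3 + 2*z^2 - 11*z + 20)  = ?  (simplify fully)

Factor: z^4 - z^3 - 17*z^2 + 53*z - 60 = (z - 3)*(z + 5)*(z^2 - 3*z + 4);  z^3 + 2*z^2 - 11*z + 20 = (z + 5)*(z^2 - 3*z + 4)
Cancel the common factors (z^2 - 3*z + 4), (z + 5).

z - 3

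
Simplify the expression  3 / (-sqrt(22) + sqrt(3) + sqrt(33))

Group as (sqrt(3) + sqrt(33)) - sqrt(22); multiply by (sqrt(3) + sqrt(33)) + sqrt(22), then rationalise the remaining surd.

(-21*sqrt(22) - 12*sqrt(33) + 78*sqrt(3) + 99*sqrt(2))/100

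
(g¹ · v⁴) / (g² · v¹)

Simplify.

v³/g

Quotient: (g^-1) · v³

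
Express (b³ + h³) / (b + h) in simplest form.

b² - b*h + h²

Apply the sum-of-cubes factorisation and cancel (b + h).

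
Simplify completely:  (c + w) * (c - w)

(c+w)(c-w) = c^2 - w^2.

c^2 - w^2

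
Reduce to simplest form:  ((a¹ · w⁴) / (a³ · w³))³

w³/a⁶

Inside the bracket: (a^-2) · w¹
Raise to the power 3: (a^-6) · w³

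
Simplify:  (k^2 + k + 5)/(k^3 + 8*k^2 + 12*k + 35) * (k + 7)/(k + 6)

1/(k + 6)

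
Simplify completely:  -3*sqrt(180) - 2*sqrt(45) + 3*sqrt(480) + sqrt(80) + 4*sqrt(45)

-8*sqrt(5) + 12*sqrt(30)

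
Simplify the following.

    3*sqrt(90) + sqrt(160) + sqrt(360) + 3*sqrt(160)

31*sqrt(10)

3*sqrt(90) = 9*sqrt(10); sqrt(160) = 4*sqrt(10); sqrt(360) = 6*sqrt(10); 3*sqrt(160) = 12*sqrt(10)
Combine: (9 + 4 + 6 + 12)·sqrt(10) = 31*sqrt(10)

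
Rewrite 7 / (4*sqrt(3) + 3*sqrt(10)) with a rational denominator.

Multiply numerator and denominator by -4*sqrt(3) + 3*sqrt(10).
Denominator becomes 42; numerator becomes -28*sqrt(3) + 21*sqrt(10).

(-4*sqrt(3) + 3*sqrt(10))/6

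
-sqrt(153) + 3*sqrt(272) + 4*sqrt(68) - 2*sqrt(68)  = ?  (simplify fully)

sqrt(153) = 3*sqrt(17); 3*sqrt(272) = 12*sqrt(17); 4*sqrt(68) = 8*sqrt(17); 2*sqrt(68) = 4*sqrt(17)
Combine: (-3 + 12 + 8 - 4)·sqrt(17) = 13*sqrt(17)

13*sqrt(17)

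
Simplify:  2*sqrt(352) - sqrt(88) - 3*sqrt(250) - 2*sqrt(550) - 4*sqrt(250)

-35*sqrt(10) - 4*sqrt(22)

2*sqrt(352) = 8*sqrt(22); sqrt(88) = 2*sqrt(22); 3*sqrt(250) = 15*sqrt(10); 2*sqrt(550) = 10*sqrt(22); 4*sqrt(250) = 20*sqrt(10)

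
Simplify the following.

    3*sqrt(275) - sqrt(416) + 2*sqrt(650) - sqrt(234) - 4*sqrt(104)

3*sqrt(275) = 15*sqrt(11); sqrt(416) = 4*sqrt(26); 2*sqrt(650) = 10*sqrt(26); sqrt(234) = 3*sqrt(26); 4*sqrt(104) = 8*sqrt(26)

-5*sqrt(26) + 15*sqrt(11)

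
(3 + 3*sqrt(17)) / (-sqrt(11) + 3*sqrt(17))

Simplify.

(3*sqrt(11) + 9*sqrt(17) + 3*sqrt(187) + 153)/142

Multiply numerator and denominator by sqrt(11) + 3*sqrt(17).
Denominator becomes 142; numerator becomes 3*sqrt(11) + 9*sqrt(17) + 3*sqrt(187) + 153.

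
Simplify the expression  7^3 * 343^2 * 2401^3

7^21

7^3 = 7^3; 343^2 = 7^6; 2401^3 = 7^12
Combine exponents: 7^21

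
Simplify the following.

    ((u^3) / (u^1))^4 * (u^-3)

Inside the bracket: u^2
Raise to the power 4: u^8
Multiply by (u^-3): add exponents.

u^5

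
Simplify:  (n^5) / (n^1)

n^4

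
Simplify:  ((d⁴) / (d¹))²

d⁶

Inside the bracket: d³
Raise to the power 2: d⁶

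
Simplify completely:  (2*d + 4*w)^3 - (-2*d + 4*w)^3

Write as f((4*w),(2*d)) - f((4*w),-(2*d)) and expand.

16*d*(d^2 + 12*w^2)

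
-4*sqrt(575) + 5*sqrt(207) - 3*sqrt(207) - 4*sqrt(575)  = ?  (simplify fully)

4*sqrt(575) = 20*sqrt(23); 5*sqrt(207) = 15*sqrt(23); 3*sqrt(207) = 9*sqrt(23); 4*sqrt(575) = 20*sqrt(23)
Combine: (-20 + 15 - 9 - 20)·sqrt(23) = -34*sqrt(23)

-34*sqrt(23)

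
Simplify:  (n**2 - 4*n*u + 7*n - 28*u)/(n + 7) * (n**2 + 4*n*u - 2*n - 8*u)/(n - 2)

n**2 - 16*u**2

Factor: n**2 - 4*n*u + 7*n - 28*u = (n + 7)*(n - 4*u);  n**2 + 4*n*u - 2*n - 8*u = (n - 2)*(n + 4*u)
Cancel the common factors (n - 2), (n + 7).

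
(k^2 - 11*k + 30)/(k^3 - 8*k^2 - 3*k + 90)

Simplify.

1/(k + 3)

Factor: k^2 - 11*k + 30 = (k - 5)*(k - 6);  k^3 - 8*k^2 - 3*k + 90 = (k - 6)*(k - 5)*(k + 3)
Cancel the common factors (k - 6), (k - 5).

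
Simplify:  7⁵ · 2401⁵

7⁵ = 7^5; 2401⁵ = 7^20
Combine exponents: 7^25

7^25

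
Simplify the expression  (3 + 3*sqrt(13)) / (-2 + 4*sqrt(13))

(3*sqrt(13) + 27)/34

Multiply numerator and denominator by -4*sqrt(13) - 2.
Denominator becomes -204; numerator becomes -162 - 18*sqrt(13).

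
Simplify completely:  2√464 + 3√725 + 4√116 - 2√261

25*√29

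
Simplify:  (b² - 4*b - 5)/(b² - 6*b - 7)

Factor: b² - 4*b - 5 = (b - 5)·(b + 1);  b² - 6*b - 7 = (b - 7)·(b + 1)
Cancel the common factor (b + 1).

(b - 5)/(b - 7)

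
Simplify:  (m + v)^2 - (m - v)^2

Binomially expand both and collect terms in m, v.

4*m*v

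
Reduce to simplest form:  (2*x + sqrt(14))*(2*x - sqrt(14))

4*x^2 - 14

(2*x)^2 - (sqrt(14))^2 = 4*x^2 - 14.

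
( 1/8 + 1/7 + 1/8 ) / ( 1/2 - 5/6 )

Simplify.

-33/28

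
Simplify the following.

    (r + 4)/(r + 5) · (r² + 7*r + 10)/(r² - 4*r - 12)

Factor: r² + 7*r + 10 = (r + 5)·(r + 2);  r² - 4*r - 12 = (r - 6)·(r + 2)
Cancel the common factors (r + 5), (r + 2).

(r + 4)/(r - 6)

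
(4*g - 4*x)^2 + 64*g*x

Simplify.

16*(g + x)^2

After expansion: 16*g^2 + 32*g*x + 16*x^2 — a perfect-square trinomial.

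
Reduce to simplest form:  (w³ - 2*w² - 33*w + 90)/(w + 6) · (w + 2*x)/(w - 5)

w² + 2*w*x - 3*w - 6*x

Factor: w³ - 2*w² - 33*w + 90 = (w - 3)·(w + 6)·(w - 5)
Cancel the common factors (w - 5), (w + 6).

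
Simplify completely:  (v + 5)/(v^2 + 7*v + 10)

1/(v + 2)

Factor: v^2 + 7*v + 10 = (v + 5)*(v + 2)
Cancel the common factor (v + 5).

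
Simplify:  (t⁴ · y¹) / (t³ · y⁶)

t/y⁵

Quotient: t¹ · (y^-5)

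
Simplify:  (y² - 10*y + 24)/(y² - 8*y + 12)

(y - 4)/(y - 2)

Factor: y² - 10*y + 24 = (y - 6)·(y - 4);  y² - 8*y + 12 = (y - 2)·(y - 6)
Cancel the common factor (y - 6).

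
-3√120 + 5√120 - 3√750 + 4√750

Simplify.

3√120 = 6*√30; 5√120 = 10*√30; 3√750 = 15*√30; 4√750 = 20*√30
Combine: (-6 + 10 - 15 + 20)·√30 = 9*√30

9*√30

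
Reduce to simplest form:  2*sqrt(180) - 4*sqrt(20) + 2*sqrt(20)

8*sqrt(5)

2*sqrt(180) = 12*sqrt(5); 4*sqrt(20) = 8*sqrt(5); 2*sqrt(20) = 4*sqrt(5)
Combine: (12 - 8 + 4)·sqrt(5) = 8*sqrt(5)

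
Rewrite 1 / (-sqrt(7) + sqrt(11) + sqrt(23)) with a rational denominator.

Group as (sqrt(11) + sqrt(23)) - sqrt(7); multiply by (sqrt(11) + sqrt(23)) + sqrt(7), then rationalise the remaining surd.

(-27*sqrt(7) - 5*sqrt(23) + 19*sqrt(11) + 2*sqrt(1771))/283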